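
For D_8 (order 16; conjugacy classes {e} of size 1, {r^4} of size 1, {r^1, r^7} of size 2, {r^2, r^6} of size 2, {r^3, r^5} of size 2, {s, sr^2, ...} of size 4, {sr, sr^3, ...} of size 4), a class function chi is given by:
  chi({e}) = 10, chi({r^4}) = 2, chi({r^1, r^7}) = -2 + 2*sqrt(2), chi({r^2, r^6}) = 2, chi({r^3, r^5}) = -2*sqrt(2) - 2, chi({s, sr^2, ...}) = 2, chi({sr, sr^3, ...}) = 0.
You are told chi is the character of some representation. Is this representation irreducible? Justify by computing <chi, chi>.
Not irreducible (reducible): <chi, chi> = 11 > 1.

Derivation: <chi, chi> = (1/|G|) sum_C |C| * |chi(C)|^2 = (1/16)[1*|10|^2 + 1*|2|^2 + 2*|-2 + 2*sqrt(2)|^2 + 2*|2|^2 + 2*|-2*sqrt(2) - 2|^2 + 4*|2|^2 + 4*|0|^2]
  = (1/16)[(100) + (4) + (24 - 16*sqrt(2)) + (8) + (16*sqrt(2) + 24) + (16) + (0)] = 176/16 = 11.
A character is irreducible iff <chi, chi> = 1, so this representation is reducible.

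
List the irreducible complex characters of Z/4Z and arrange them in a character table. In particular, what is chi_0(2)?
Character table of Z/4Z (irreps indexed chi_0,...,chi_3 with chi_k(m) = zeta_4^(k*m), zeta_4 = exp(2*pi*i/4)):
  irrep \ class  {0} (size 1)  {1} (size 1)  {2} (size 1)  {3} (size 1)
  chi_0          1             1             1             1           
  chi_1          1             I             -1            -I          
  chi_2          1             -1            1             -1          
  chi_3          1             -I            -1            I           

Spot check: chi_0(2) = zeta_4^(0*2) = zeta_4^0 = 1.

Solution. Z/4Z is abelian, so all 4 irreducible complex representations are 1-dimensional. They are given by chi_k(m) = zeta_4^(k*m) for k = 0,...,3. Row orthogonality: sum_m chi_k(m) conj(chi_l(m)) = 4 * [k = l].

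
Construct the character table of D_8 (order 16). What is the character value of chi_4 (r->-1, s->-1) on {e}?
Conjugacy classes: {e} of size 1, {r^4} of size 1, {r^1, r^7} of size 2, {r^2, r^6} of size 2, {r^3, r^5} of size 2, {s, sr^2, ...} of size 4, {sr, sr^3, ...} of size 4.
Character table:
  irrep \ class              {e} (size 1)  {r^4} (size 1)  {r^1, r^7} (size 2)  {r^2, r^6} (size 2)  {r^3, r^5} (size 2)  {s, sr^2, ...} (size 4)  {sr, sr^3, ...} (size 4)
  chi_1 (triv)               1             1               1                    1                    1                    1                        1                       
  chi_2 (sign: r->1, s->-1)  1             1               1                    1                    1                    -1                       -1                      
  chi_3 (r->-1, s->1)        1             1               -1                   1                    -1                   1                        -1                      
  chi_4 (r->-1, s->-1)       1             1               -1                   1                    -1                   -1                       1                       
  chi_5 (2d, j=1)            2             -2              sqrt(2)              0                    -sqrt(2)             0                        0                       
  chi_6 (2d, j=2)            2             2               0                    -2                   0                    0                        0                       
  chi_7 (2d, j=3)            2             -2              -sqrt(2)             0                    sqrt(2)              0                        0                       

Spot check: chi_4 (r->-1, s->-1) on {e} = 1.

Derivation: D_8 has order 2*8 = 16 with 7 conjugacy classes, hence 7 irreducibles. Sum of squared dims 1 + 1 + 1 + 1 + 4 + 4 + 4 = 16 = |G|. Linear characters come from the abelianisation; the 2-dimensional irreps have character r^k -> 2*cos(2*pi*j*k/8), reflections -> 0.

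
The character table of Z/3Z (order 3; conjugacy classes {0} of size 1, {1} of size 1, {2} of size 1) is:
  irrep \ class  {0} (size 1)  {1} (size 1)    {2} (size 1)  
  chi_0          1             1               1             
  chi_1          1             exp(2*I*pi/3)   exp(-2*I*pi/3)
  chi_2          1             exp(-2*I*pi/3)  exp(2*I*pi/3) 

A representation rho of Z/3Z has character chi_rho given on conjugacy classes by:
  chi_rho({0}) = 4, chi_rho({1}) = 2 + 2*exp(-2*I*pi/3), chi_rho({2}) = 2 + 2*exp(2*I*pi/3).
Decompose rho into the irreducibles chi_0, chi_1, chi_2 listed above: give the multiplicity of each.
Multiplicities: chi_0: 2, chi_1: 0, chi_2: 2.

Argument: Use <chi_rho, chi> = (1/|G|) sum_C |C| * chi_rho(C) * conj(chi(C)) with |G| = 3 for each irreducible chi in the table:
  <chi_rho, chi_0> = (1/3)[1*(4)*conj(1) + 1*(2 + 2*exp(-2*I*pi/3))*conj(1) + 1*(2 + 2*exp(2*I*pi/3))*conj(1)]
      = (1/3)[(4) + (2 + 2*exp(-2*I*pi/3)) + (2 + 2*exp(2*I*pi/3))] = 6/3 = 2
  <chi_rho, chi_1> = (1/3)[1*(4)*conj(1) + 1*(2 + 2*exp(-2*I*pi/3))*conj(exp(2*I*pi/3)) + 1*(2 + 2*exp(2*I*pi/3))*conj(exp(-2*I*pi/3))]
      = (1/3)[(4) + (-2) + (-2)] = 0/3 = 0
  <chi_rho, chi_2> = (1/3)[1*(4)*conj(1) + 1*(2 + 2*exp(-2*I*pi/3))*conj(exp(-2*I*pi/3)) + 1*(2 + 2*exp(2*I*pi/3))*conj(exp(2*I*pi/3))]
      = (1/3)[(4) + (2 + 2*exp(2*I*pi/3)) + (2 + 2*exp(-2*I*pi/3))] = 6/3 = 2
(Exp terms are combined using exp(i*s)*conj(exp(i*t)) = exp(i*(s-t)), and sums of them are collapsed using the identity that for every m > 1 the m distinct m-th roots of unity sum to 0, e.g. 1 + exp(2*I*pi/3) + exp(-2*I*pi/3) = 0.)
Dimension check: dim(rho) = sum (mult * dim) = 2*1 + 0*1 + 2*1 = 4 = chi_rho(e) = 4.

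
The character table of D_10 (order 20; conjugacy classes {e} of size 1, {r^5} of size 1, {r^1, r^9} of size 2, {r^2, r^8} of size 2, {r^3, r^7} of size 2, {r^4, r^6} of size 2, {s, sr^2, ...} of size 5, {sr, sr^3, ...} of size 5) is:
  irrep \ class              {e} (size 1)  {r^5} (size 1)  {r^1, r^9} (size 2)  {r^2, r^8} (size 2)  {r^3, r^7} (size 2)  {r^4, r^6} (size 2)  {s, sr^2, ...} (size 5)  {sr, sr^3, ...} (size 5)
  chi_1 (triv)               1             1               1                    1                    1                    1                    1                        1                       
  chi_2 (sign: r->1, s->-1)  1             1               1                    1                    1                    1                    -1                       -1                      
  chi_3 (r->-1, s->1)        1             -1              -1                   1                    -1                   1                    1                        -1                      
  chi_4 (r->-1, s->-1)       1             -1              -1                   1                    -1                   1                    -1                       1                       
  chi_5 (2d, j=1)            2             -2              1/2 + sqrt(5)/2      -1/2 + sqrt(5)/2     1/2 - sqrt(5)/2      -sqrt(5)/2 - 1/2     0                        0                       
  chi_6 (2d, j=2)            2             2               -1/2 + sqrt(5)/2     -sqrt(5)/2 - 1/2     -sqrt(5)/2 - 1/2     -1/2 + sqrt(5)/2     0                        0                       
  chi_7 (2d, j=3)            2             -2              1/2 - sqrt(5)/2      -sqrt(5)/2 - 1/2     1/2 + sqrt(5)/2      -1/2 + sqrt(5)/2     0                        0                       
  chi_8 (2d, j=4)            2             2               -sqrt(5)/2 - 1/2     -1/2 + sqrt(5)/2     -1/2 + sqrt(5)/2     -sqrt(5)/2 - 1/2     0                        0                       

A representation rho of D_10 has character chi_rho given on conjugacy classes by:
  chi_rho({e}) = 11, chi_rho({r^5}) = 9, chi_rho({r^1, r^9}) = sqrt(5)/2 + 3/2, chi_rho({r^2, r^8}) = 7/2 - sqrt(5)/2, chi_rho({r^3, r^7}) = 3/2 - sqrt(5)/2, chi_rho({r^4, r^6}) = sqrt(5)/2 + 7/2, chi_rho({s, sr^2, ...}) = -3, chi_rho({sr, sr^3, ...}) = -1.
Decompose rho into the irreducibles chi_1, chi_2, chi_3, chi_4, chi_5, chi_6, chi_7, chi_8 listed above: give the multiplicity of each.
Multiplicities: chi_1: 1, chi_2: 3, chi_3: 0, chi_4: 1, chi_5: 0, chi_6: 2, chi_7: 0, chi_8: 1.

Argument: Use <chi_rho, chi> = (1/|G|) sum_C |C| * chi_rho(C) * conj(chi(C)) with |G| = 20 for each irreducible chi in the table:
  <chi_rho, chi_1> = (1/20)[1*(11)*conj(1) + 1*(9)*conj(1) + 2*(sqrt(5)/2 + 3/2)*conj(1) + 2*(7/2 - sqrt(5)/2)*conj(1) + 2*(3/2 - sqrt(5)/2)*conj(1) + 2*(sqrt(5)/2 + 7/2)*conj(1) + 5*(-3)*conj(1) + 5*(-1)*conj(1)]
      = (1/20)[(11) + (9) + (sqrt(5) + 3) + (7 - sqrt(5)) + (3 - sqrt(5)) + (sqrt(5) + 7) + (-15) + (-5)] = 20/20 = 1
  <chi_rho, chi_2> = (1/20)[1*(11)*conj(1) + 1*(9)*conj(1) + 2*(sqrt(5)/2 + 3/2)*conj(1) + 2*(7/2 - sqrt(5)/2)*conj(1) + 2*(3/2 - sqrt(5)/2)*conj(1) + 2*(sqrt(5)/2 + 7/2)*conj(1) + 5*(-3)*conj(-1) + 5*(-1)*conj(-1)]
      = (1/20)[(11) + (9) + (sqrt(5) + 3) + (7 - sqrt(5)) + (3 - sqrt(5)) + (sqrt(5) + 7) + (15) + (5)] = 60/20 = 3
  <chi_rho, chi_3> = (1/20)[1*(11)*conj(1) + 1*(9)*conj(-1) + 2*(sqrt(5)/2 + 3/2)*conj(-1) + 2*(7/2 - sqrt(5)/2)*conj(1) + 2*(3/2 - sqrt(5)/2)*conj(-1) + 2*(sqrt(5)/2 + 7/2)*conj(1) + 5*(-3)*conj(1) + 5*(-1)*conj(-1)]
      = (1/20)[(11) + (-9) + (-3 - sqrt(5)) + (7 - sqrt(5)) + (-3 + sqrt(5)) + (sqrt(5) + 7) + (-15) + (5)] = 0/20 = 0
  <chi_rho, chi_4> = (1/20)[1*(11)*conj(1) + 1*(9)*conj(-1) + 2*(sqrt(5)/2 + 3/2)*conj(-1) + 2*(7/2 - sqrt(5)/2)*conj(1) + 2*(3/2 - sqrt(5)/2)*conj(-1) + 2*(sqrt(5)/2 + 7/2)*conj(1) + 5*(-3)*conj(-1) + 5*(-1)*conj(1)]
      = (1/20)[(11) + (-9) + (-3 - sqrt(5)) + (7 - sqrt(5)) + (-3 + sqrt(5)) + (sqrt(5) + 7) + (15) + (-5)] = 20/20 = 1
  <chi_rho, chi_5> = (1/20)[1*(11)*conj(2) + 1*(9)*conj(-2) + 2*(sqrt(5)/2 + 3/2)*conj(1/2 + sqrt(5)/2) + 2*(7/2 - sqrt(5)/2)*conj(-1/2 + sqrt(5)/2) + 2*(3/2 - sqrt(5)/2)*conj(1/2 - sqrt(5)/2) + 2*(sqrt(5)/2 + 7/2)*conj(-sqrt(5)/2 - 1/2) + 5*(-3)*conj(0) + 5*(-1)*conj(0)]
      = (1/20)[(22) + (-18) + (4 + 2*sqrt(5)) + (-6 + 4*sqrt(5)) + (4 - 2*sqrt(5)) + (-4*sqrt(5) - 6) + (0) + (0)] = 0/20 = 0
  <chi_rho, chi_6> = (1/20)[1*(11)*conj(2) + 1*(9)*conj(2) + 2*(sqrt(5)/2 + 3/2)*conj(-1/2 + sqrt(5)/2) + 2*(7/2 - sqrt(5)/2)*conj(-sqrt(5)/2 - 1/2) + 2*(3/2 - sqrt(5)/2)*conj(-sqrt(5)/2 - 1/2) + 2*(sqrt(5)/2 + 7/2)*conj(-1/2 + sqrt(5)/2) + 5*(-3)*conj(0) + 5*(-1)*conj(0)]
      = (1/20)[(22) + (18) + (1 + sqrt(5)) + (-3*sqrt(5) - 1) + (1 - sqrt(5)) + (-1 + 3*sqrt(5)) + (0) + (0)] = 40/20 = 2
  <chi_rho, chi_7> = (1/20)[1*(11)*conj(2) + 1*(9)*conj(-2) + 2*(sqrt(5)/2 + 3/2)*conj(1/2 - sqrt(5)/2) + 2*(7/2 - sqrt(5)/2)*conj(-sqrt(5)/2 - 1/2) + 2*(3/2 - sqrt(5)/2)*conj(1/2 + sqrt(5)/2) + 2*(sqrt(5)/2 + 7/2)*conj(-1/2 + sqrt(5)/2) + 5*(-3)*conj(0) + 5*(-1)*conj(0)]
      = (1/20)[(22) + (-18) + (-sqrt(5) - 1) + (-3*sqrt(5) - 1) + (-1 + sqrt(5)) + (-1 + 3*sqrt(5)) + (0) + (0)] = 0/20 = 0
  <chi_rho, chi_8> = (1/20)[1*(11)*conj(2) + 1*(9)*conj(2) + 2*(sqrt(5)/2 + 3/2)*conj(-sqrt(5)/2 - 1/2) + 2*(7/2 - sqrt(5)/2)*conj(-1/2 + sqrt(5)/2) + 2*(3/2 - sqrt(5)/2)*conj(-1/2 + sqrt(5)/2) + 2*(sqrt(5)/2 + 7/2)*conj(-sqrt(5)/2 - 1/2) + 5*(-3)*conj(0) + 5*(-1)*conj(0)]
      = (1/20)[(22) + (18) + (-2*sqrt(5) - 4) + (-6 + 4*sqrt(5)) + (-4 + 2*sqrt(5)) + (-4*sqrt(5) - 6) + (0) + (0)] = 20/20 = 1
Dimension check: dim(rho) = sum (mult * dim) = 1*1 + 3*1 + 0*1 + 1*1 + 0*2 + 2*2 + 0*2 + 1*2 = 11 = chi_rho(e) = 11.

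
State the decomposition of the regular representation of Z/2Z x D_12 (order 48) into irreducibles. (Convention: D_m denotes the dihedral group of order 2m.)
Each irreducible V_i of dimension d_i appears with multiplicity d_i, i.e. rho_reg = (direct sum over all irreducibles V_i) d_i V_i. The irreducible dimensions for Z/2Z x D_12 are 1, 1, 1, 1, 1, 1, 1, 1, 2, 2, 2, 2, 2, 2, 2, 2, 2, 2: 8 irreducibles of dimension 1, each with multiplicity 1; 10 irreducibles of dimension 2, each with multiplicity 2. Total dimension 8*1*1 + 10*2*2 = 48 = |G|.

Proof sketch: General theorem: in the regular representation of a finite group G, each irreducible appears with multiplicity equal to its dimension. Check: dim(rho_reg) = sum d_i^2 = 1 + 1 + 1 + 1 + 1 + 1 + 1 + 1 + 4 + 4 + 4 + 4 + 4 + 4 + 4 + 4 + 4 + 4 = 48 = |G|.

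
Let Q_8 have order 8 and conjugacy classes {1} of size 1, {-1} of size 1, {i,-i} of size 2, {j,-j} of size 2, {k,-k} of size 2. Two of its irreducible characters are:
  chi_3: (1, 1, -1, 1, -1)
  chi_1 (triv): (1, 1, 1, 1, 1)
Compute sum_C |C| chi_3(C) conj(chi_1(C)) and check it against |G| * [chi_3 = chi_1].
Sum = 0; so <chi_3, chi_1> = 0 (distinct irreducibles are orthogonal).

Solution. Compute term by term over conjugacy classes (|C| * chi_3(C) * conj(chi_1(C))):
  1*(1)*conj(1) + 1*(1)*conj(1) + 2*(-1)*conj(1) + 2*(1)*conj(1) + 2*(-1)*conj(1)
  = (1) + (1) + (-2) + (2) + (-2)
  = 0.
Dividing by |G| = 8 gives 0/8 = 0, matching the row-orthogonality relation <chi_3, chi_1> = [chi_3 = chi_1].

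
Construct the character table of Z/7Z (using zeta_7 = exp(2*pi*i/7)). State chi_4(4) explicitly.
Character table of Z/7Z (irreps indexed chi_0,...,chi_6 with chi_k(m) = zeta_7^(k*m), zeta_7 = exp(2*pi*i/7)):
  irrep \ class  {0} (size 1)  {1} (size 1)    {2} (size 1)    {3} (size 1)    {4} (size 1)    {5} (size 1)    {6} (size 1)  
  chi_0          1             1               1               1               1               1               1             
  chi_1          1             exp(2*I*pi/7)   exp(4*I*pi/7)   exp(6*I*pi/7)   exp(-6*I*pi/7)  exp(-4*I*pi/7)  exp(-2*I*pi/7)
  chi_2          1             exp(4*I*pi/7)   exp(-6*I*pi/7)  exp(-2*I*pi/7)  exp(2*I*pi/7)   exp(6*I*pi/7)   exp(-4*I*pi/7)
  chi_3          1             exp(6*I*pi/7)   exp(-2*I*pi/7)  exp(4*I*pi/7)   exp(-4*I*pi/7)  exp(2*I*pi/7)   exp(-6*I*pi/7)
  chi_4          1             exp(-6*I*pi/7)  exp(2*I*pi/7)   exp(-4*I*pi/7)  exp(4*I*pi/7)   exp(-2*I*pi/7)  exp(6*I*pi/7) 
  chi_5          1             exp(-4*I*pi/7)  exp(6*I*pi/7)   exp(2*I*pi/7)   exp(-2*I*pi/7)  exp(-6*I*pi/7)  exp(4*I*pi/7) 
  chi_6          1             exp(-2*I*pi/7)  exp(-4*I*pi/7)  exp(-6*I*pi/7)  exp(6*I*pi/7)   exp(4*I*pi/7)   exp(2*I*pi/7) 

Spot check: chi_4(4) = zeta_7^(4*4) = zeta_7^16 = exp(4*I*pi/7).

Details: Z/7Z is abelian, so all 7 irreducible complex representations are 1-dimensional. They are given by chi_k(m) = zeta_7^(k*m) for k = 0,...,6. Row orthogonality: sum_m chi_k(m) conj(chi_l(m)) = 7 * [k = l].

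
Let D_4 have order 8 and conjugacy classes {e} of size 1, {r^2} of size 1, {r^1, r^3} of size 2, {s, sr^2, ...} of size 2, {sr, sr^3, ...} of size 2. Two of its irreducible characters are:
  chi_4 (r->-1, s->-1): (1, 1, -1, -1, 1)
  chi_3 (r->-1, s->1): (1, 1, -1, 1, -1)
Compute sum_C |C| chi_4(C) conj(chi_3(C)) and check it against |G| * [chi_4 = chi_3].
Sum = 0; so <chi_4, chi_3> = 0 (distinct irreducibles are orthogonal).

Why: Compute term by term over conjugacy classes (|C| * chi_4(C) * conj(chi_3(C))):
  1*(1)*conj(1) + 1*(1)*conj(1) + 2*(-1)*conj(-1) + 2*(-1)*conj(1) + 2*(1)*conj(-1)
  = (1) + (1) + (2) + (-2) + (-2)
  = 0.
Dividing by |G| = 8 gives 0/8 = 0, matching the row-orthogonality relation <chi_4, chi_3> = [chi_4 = chi_3].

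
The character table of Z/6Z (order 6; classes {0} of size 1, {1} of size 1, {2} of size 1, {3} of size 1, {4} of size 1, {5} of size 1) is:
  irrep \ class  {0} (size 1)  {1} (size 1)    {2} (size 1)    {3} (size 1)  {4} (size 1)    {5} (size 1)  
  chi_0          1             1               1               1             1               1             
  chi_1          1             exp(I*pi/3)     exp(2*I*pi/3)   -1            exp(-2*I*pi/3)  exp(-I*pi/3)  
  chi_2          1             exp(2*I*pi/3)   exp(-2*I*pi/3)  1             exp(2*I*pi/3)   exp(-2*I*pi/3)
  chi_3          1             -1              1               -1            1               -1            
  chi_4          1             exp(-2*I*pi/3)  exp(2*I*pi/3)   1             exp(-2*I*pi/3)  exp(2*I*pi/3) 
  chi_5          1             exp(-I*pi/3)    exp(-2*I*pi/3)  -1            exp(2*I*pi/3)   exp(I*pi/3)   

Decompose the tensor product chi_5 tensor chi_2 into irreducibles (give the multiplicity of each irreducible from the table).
chi_5 tensor chi_2 = chi_1 (all other irreducibles have multiplicity 0).

Reasoning: The character of a tensor product is the pointwise product (chi_5 * chi_2)(C) = chi_5(C) * chi_2(C):
  {0}: (1)*(1), {1}: (exp(-I*pi/3))*(exp(2*I*pi/3)), {2}: (exp(-2*I*pi/3))*(exp(-2*I*pi/3)), {3}: (-1)*(1), {4}: (exp(2*I*pi/3))*(exp(2*I*pi/3)), {5}: (exp(I*pi/3))*(exp(-2*I*pi/3))
so (chi_5 * chi_2) takes values
  {0} -> 1, {1} -> exp(I*pi/3), {2} -> exp(2*I*pi/3), {3} -> -1, {4} -> exp(-2*I*pi/3), {5} -> exp(-I*pi/3).
Now take the inner product of this character with each irreducible chi from the table, <chi_5*chi_2, chi> = (1/6) sum_C |C| (chi_5*chi_2)(C) conj(chi(C)):
  <chi_5*chi_2, chi_0> = (1/6)[1*(1)*conj(1) + 1*(exp(I*pi/3))*conj(1) + 1*(exp(2*I*pi/3))*conj(1) + 1*(-1)*conj(1) + 1*(exp(-2*I*pi/3))*conj(1) + 1*(exp(-I*pi/3))*conj(1)]
      = (1/6)[(1) + (exp(I*pi/3)) + (exp(2*I*pi/3)) + (-1) + (exp(-2*I*pi/3)) + (exp(-I*pi/3))] = 0/6 = 0
  <chi_5*chi_2, chi_1> = (1/6)[1*(1)*conj(1) + 1*(exp(I*pi/3))*conj(exp(I*pi/3)) + 1*(exp(2*I*pi/3))*conj(exp(2*I*pi/3)) + 1*(-1)*conj(-1) + 1*(exp(-2*I*pi/3))*conj(exp(-2*I*pi/3)) + 1*(exp(-I*pi/3))*conj(exp(-I*pi/3))]
      = (1/6)[(1) + (1) + (1) + (1) + (1) + (1)] = 6/6 = 1
  <chi_5*chi_2, chi_2> = (1/6)[1*(1)*conj(1) + 1*(exp(I*pi/3))*conj(exp(2*I*pi/3)) + 1*(exp(2*I*pi/3))*conj(exp(-2*I*pi/3)) + 1*(-1)*conj(1) + 1*(exp(-2*I*pi/3))*conj(exp(2*I*pi/3)) + 1*(exp(-I*pi/3))*conj(exp(-2*I*pi/3))]
      = (1/6)[(1) + (exp(-I*pi/3)) + (exp(-2*I*pi/3)) + (-1) + (exp(2*I*pi/3)) + (exp(I*pi/3))] = 0/6 = 0
  <chi_5*chi_2, chi_3> = (1/6)[1*(1)*conj(1) + 1*(exp(I*pi/3))*conj(-1) + 1*(exp(2*I*pi/3))*conj(1) + 1*(-1)*conj(-1) + 1*(exp(-2*I*pi/3))*conj(1) + 1*(exp(-I*pi/3))*conj(-1)]
      = (1/6)[(1) + (-exp(I*pi/3)) + (exp(2*I*pi/3)) + (1) + (exp(-2*I*pi/3)) + (-exp(-I*pi/3))] = 0/6 = 0
  <chi_5*chi_2, chi_4> = (1/6)[1*(1)*conj(1) + 1*(exp(I*pi/3))*conj(exp(-2*I*pi/3)) + 1*(exp(2*I*pi/3))*conj(exp(2*I*pi/3)) + 1*(-1)*conj(1) + 1*(exp(-2*I*pi/3))*conj(exp(-2*I*pi/3)) + 1*(exp(-I*pi/3))*conj(exp(2*I*pi/3))]
      = (1/6)[(1) + (-1) + (1) + (-1) + (1) + (-1)] = 0/6 = 0
  <chi_5*chi_2, chi_5> = (1/6)[1*(1)*conj(1) + 1*(exp(I*pi/3))*conj(exp(-I*pi/3)) + 1*(exp(2*I*pi/3))*conj(exp(-2*I*pi/3)) + 1*(-1)*conj(-1) + 1*(exp(-2*I*pi/3))*conj(exp(2*I*pi/3)) + 1*(exp(-I*pi/3))*conj(exp(I*pi/3))]
      = (1/6)[(1) + (exp(2*I*pi/3)) + (exp(-2*I*pi/3)) + (1) + (exp(2*I*pi/3)) + (exp(-2*I*pi/3))] = 0/6 = 0
(Exp terms are combined using exp(i*s)*conj(exp(i*t)) = exp(i*(s-t)), and sums of them are collapsed using the identity that for every m > 1 the m distinct m-th roots of unity sum to 0, e.g. 1 + exp(2*I*pi/3) + exp(-2*I*pi/3) = 0.)
Hence the multiplicities are chi_1: 1. Dimension check: dim(chi_5)*dim(chi_2) = 1*1 = 1 and sum (mult * dim) = 1*1 = 1.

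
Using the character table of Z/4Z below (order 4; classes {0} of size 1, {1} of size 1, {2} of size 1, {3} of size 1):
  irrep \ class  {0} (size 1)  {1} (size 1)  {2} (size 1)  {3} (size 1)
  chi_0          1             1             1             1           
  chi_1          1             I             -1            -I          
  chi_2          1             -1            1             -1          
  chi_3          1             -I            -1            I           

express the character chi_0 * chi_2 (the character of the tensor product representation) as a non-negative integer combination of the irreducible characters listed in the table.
chi_0 tensor chi_2 = chi_2 (all other irreducibles have multiplicity 0).

Details: The character of a tensor product is the pointwise product (chi_0 * chi_2)(C) = chi_0(C) * chi_2(C):
  {0}: (1)*(1), {1}: (1)*(-1), {2}: (1)*(1), {3}: (1)*(-1)
so (chi_0 * chi_2) takes values
  {0} -> 1, {1} -> -1, {2} -> 1, {3} -> -1.
Now take the inner product of this character with each irreducible chi from the table, <chi_0*chi_2, chi> = (1/4) sum_C |C| (chi_0*chi_2)(C) conj(chi(C)):
  <chi_0*chi_2, chi_0> = (1/4)[1*(1)*conj(1) + 1*(-1)*conj(1) + 1*(1)*conj(1) + 1*(-1)*conj(1)]
      = (1/4)[(1) + (-1) + (1) + (-1)] = 0/4 = 0
  <chi_0*chi_2, chi_1> = (1/4)[1*(1)*conj(1) + 1*(-1)*conj(I) + 1*(1)*conj(-1) + 1*(-1)*conj(-I)]
      = (1/4)[(1) + (I) + (-1) + (-I)] = 0/4 = 0
  <chi_0*chi_2, chi_2> = (1/4)[1*(1)*conj(1) + 1*(-1)*conj(-1) + 1*(1)*conj(1) + 1*(-1)*conj(-1)]
      = (1/4)[(1) + (1) + (1) + (1)] = 4/4 = 1
  <chi_0*chi_2, chi_3> = (1/4)[1*(1)*conj(1) + 1*(-1)*conj(-I) + 1*(1)*conj(-1) + 1*(-1)*conj(I)]
      = (1/4)[(1) + (-I) + (-1) + (I)] = 0/4 = 0
(Exp terms are combined using exp(i*s)*conj(exp(i*t)) = exp(i*(s-t)), and sums of them are collapsed using the identity that for every m > 1 the m distinct m-th roots of unity sum to 0, e.g. 1 + exp(2*I*pi/3) + exp(-2*I*pi/3) = 0.)
Hence the multiplicities are chi_2: 1. Dimension check: dim(chi_0)*dim(chi_2) = 1*1 = 1 and sum (mult * dim) = 1*1 = 1.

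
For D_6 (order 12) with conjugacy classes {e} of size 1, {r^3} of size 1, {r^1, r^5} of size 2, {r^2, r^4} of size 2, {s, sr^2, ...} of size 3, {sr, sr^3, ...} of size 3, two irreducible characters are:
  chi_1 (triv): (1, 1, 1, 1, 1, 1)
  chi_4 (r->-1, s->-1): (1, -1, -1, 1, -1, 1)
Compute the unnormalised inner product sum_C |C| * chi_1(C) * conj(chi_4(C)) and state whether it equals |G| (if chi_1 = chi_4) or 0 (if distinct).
Sum = 0; so <chi_1, chi_4> = 0 (distinct irreducibles are orthogonal).

Working: Compute term by term over conjugacy classes (|C| * chi_1(C) * conj(chi_4(C))):
  1*(1)*conj(1) + 1*(1)*conj(-1) + 2*(1)*conj(-1) + 2*(1)*conj(1) + 3*(1)*conj(-1) + 3*(1)*conj(1)
  = (1) + (-1) + (-2) + (2) + (-3) + (3)
  = 0.
Dividing by |G| = 12 gives 0/12 = 0, matching the row-orthogonality relation <chi_1, chi_4> = [chi_1 = chi_4].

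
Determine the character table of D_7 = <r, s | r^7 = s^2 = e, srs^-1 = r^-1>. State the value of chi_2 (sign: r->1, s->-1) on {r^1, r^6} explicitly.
Conjugacy classes: {e} of size 1, {r^1, r^6} of size 2, {r^2, r^5} of size 2, {r^3, r^4} of size 2, {s, sr, ..., sr^6} of size 7.
Character table:
  irrep \ class              {e} (size 1)  {r^1, r^6} (size 2)  {r^2, r^5} (size 2)  {r^3, r^4} (size 2)  {s, sr, ..., sr^6} (size 7)
  chi_1 (triv)               1             1                    1                    1                    1                          
  chi_2 (sign: r->1, s->-1)  1             1                    1                    1                    -1                         
  chi_3 (2d, j=1)            2             2*cos(2*pi/7)        -2*cos(3*pi/7)       -2*cos(pi/7)         0                          
  chi_4 (2d, j=2)            2             -2*cos(3*pi/7)       -2*cos(pi/7)         2*cos(2*pi/7)        0                          
  chi_5 (2d, j=3)            2             -2*cos(pi/7)         2*cos(2*pi/7)        -2*cos(3*pi/7)       0                          

Spot check: chi_2 (sign: r->1, s->-1) on {r^1, r^6} = 1.

Proof sketch: D_7 has order 2*7 = 14 with 5 conjugacy classes, hence 5 irreducibles. Sum of squared dims 1 + 1 + 4 + 4 + 4 = 14 = |G|. Linear characters come from the abelianisation; the 2-dimensional irreps have character r^k -> 2*cos(2*pi*j*k/7), reflections -> 0.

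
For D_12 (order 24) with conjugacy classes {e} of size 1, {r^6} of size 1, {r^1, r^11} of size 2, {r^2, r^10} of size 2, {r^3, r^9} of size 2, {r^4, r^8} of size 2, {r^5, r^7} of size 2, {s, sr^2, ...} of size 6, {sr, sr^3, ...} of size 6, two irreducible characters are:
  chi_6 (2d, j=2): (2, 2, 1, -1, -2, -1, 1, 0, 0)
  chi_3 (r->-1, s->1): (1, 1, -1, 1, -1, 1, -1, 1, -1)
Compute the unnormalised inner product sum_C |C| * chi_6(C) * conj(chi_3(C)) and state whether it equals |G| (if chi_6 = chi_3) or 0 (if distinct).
Sum = 0; so <chi_6, chi_3> = 0 (distinct irreducibles are orthogonal).

Details: Compute term by term over conjugacy classes (|C| * chi_6(C) * conj(chi_3(C))):
  1*(2)*conj(1) + 1*(2)*conj(1) + 2*(1)*conj(-1) + 2*(-1)*conj(1) + 2*(-2)*conj(-1) + 2*(-1)*conj(1) + 2*(1)*conj(-1) + 6*(0)*conj(1) + 6*(0)*conj(-1)
  = (2) + (2) + (-2) + (-2) + (4) + (-2) + (-2) + (0) + (0)
  = 0.
Dividing by |G| = 24 gives 0/24 = 0, matching the row-orthogonality relation <chi_6, chi_3> = [chi_6 = chi_3].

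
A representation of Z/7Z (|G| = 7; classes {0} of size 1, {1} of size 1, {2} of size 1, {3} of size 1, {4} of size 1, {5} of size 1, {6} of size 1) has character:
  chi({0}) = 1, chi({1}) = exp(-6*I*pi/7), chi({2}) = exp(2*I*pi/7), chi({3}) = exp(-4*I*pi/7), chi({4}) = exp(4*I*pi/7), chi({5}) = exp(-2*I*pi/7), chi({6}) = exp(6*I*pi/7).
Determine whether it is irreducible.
Irreducible: <chi, chi> = 1.

Proof sketch: <chi, chi> = (1/|G|) sum_C |C| * |chi(C)|^2 = (1/7)[1*|1|^2 + 1*|exp(-6*I*pi/7)|^2 + 1*|exp(2*I*pi/7)|^2 + 1*|exp(-4*I*pi/7)|^2 + 1*|exp(4*I*pi/7)|^2 + 1*|exp(-2*I*pi/7)|^2 + 1*|exp(6*I*pi/7)|^2]
  = (1/7)[(1) + (1) + (1) + (1) + (1) + (1) + (1)] = 7/7 = 1.
(Exp terms are combined using exp(i*s)*conj(exp(i*t)) = exp(i*(s-t)), and sums of them are collapsed using the identity that for every m > 1 the m distinct m-th roots of unity sum to 0, e.g. 1 + exp(2*I*pi/3) + exp(-2*I*pi/3) = 0.)
A character is irreducible iff <chi, chi> = 1, so this representation is irreducible.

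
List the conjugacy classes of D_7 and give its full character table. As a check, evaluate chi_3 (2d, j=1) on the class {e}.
Conjugacy classes: {e} of size 1, {r^1, r^6} of size 2, {r^2, r^5} of size 2, {r^3, r^4} of size 2, {s, sr, ..., sr^6} of size 7.
Character table:
  irrep \ class              {e} (size 1)  {r^1, r^6} (size 2)  {r^2, r^5} (size 2)  {r^3, r^4} (size 2)  {s, sr, ..., sr^6} (size 7)
  chi_1 (triv)               1             1                    1                    1                    1                          
  chi_2 (sign: r->1, s->-1)  1             1                    1                    1                    -1                         
  chi_3 (2d, j=1)            2             2*cos(2*pi/7)        -2*cos(3*pi/7)       -2*cos(pi/7)         0                          
  chi_4 (2d, j=2)            2             -2*cos(3*pi/7)       -2*cos(pi/7)         2*cos(2*pi/7)        0                          
  chi_5 (2d, j=3)            2             -2*cos(pi/7)         2*cos(2*pi/7)        -2*cos(3*pi/7)       0                          

Spot check: chi_3 (2d, j=1) on {e} = 2.

Justification: D_7 has order 2*7 = 14 with 5 conjugacy classes, hence 5 irreducibles. Sum of squared dims 1 + 1 + 4 + 4 + 4 = 14 = |G|. Linear characters come from the abelianisation; the 2-dimensional irreps have character r^k -> 2*cos(2*pi*j*k/7), reflections -> 0.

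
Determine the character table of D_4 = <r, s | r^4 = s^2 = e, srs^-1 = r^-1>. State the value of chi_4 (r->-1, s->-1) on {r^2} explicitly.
Conjugacy classes: {e} of size 1, {r^2} of size 1, {r^1, r^3} of size 2, {s, sr^2, ...} of size 2, {sr, sr^3, ...} of size 2.
Character table:
  irrep \ class              {e} (size 1)  {r^2} (size 1)  {r^1, r^3} (size 2)  {s, sr^2, ...} (size 2)  {sr, sr^3, ...} (size 2)
  chi_1 (triv)               1             1               1                    1                        1                       
  chi_2 (sign: r->1, s->-1)  1             1               1                    -1                       -1                      
  chi_3 (r->-1, s->1)        1             1               -1                   1                        -1                      
  chi_4 (r->-1, s->-1)       1             1               -1                   -1                       1                       
  chi_5 (2d, j=1)            2             -2              0                    0                        0                       

Spot check: chi_4 (r->-1, s->-1) on {r^2} = 1.

Proof sketch: D_4 has order 2*4 = 8 with 5 conjugacy classes, hence 5 irreducibles. Sum of squared dims 1 + 1 + 1 + 1 + 4 = 8 = |G|. Linear characters come from the abelianisation; the 2-dimensional irreps have character r^k -> 2*cos(2*pi*j*k/4), reflections -> 0.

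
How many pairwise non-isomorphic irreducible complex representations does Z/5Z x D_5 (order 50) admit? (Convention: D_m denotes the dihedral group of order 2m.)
20

Justification: The number of irreducible complex representations of a finite group equals its number of conjugacy classes. For a direct product, #classes(G x H) = #classes(G) * #classes(H). Z/5Z has 5 classes (abelian), D_5 has 4 classes, so 5 * 4 = 20, so Z/5Z x D_5 (order 50) has exactly 20 irreducible complex representations.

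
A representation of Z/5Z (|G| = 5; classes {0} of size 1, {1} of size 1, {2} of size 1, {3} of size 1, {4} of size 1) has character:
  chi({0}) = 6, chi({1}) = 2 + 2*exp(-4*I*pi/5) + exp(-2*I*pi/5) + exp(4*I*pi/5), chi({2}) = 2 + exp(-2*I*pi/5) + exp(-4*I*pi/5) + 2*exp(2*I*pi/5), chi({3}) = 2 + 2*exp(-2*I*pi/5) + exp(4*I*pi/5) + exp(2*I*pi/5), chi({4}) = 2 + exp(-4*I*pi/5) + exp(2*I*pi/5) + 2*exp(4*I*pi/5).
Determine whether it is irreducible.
Not irreducible (reducible): <chi, chi> = 10 > 1.

Derivation: <chi, chi> = (1/|G|) sum_C |C| * |chi(C)|^2 = (1/5)[1*|6|^2 + 1*|2 + 2*exp(-4*I*pi/5) + exp(-2*I*pi/5) + exp(4*I*pi/5)|^2 + 1*|2 + exp(-2*I*pi/5) + exp(-4*I*pi/5) + 2*exp(2*I*pi/5)|^2 + 1*|2 + 2*exp(-2*I*pi/5) + exp(4*I*pi/5) + exp(2*I*pi/5)|^2 + 1*|2 + exp(-4*I*pi/5) + exp(2*I*pi/5) + 2*exp(4*I*pi/5)|^2]
  = (1/5)[(36) + (10 + 6*exp(-2*I*pi/5) + 7*exp(-4*I*pi/5) + 7*exp(4*I*pi/5) + 6*exp(2*I*pi/5)) + (10 + 7*exp(-2*I*pi/5) + 6*exp(-4*I*pi/5) + 6*exp(4*I*pi/5) + 7*exp(2*I*pi/5)) + (10 + 7*exp(-2*I*pi/5) + 6*exp(-4*I*pi/5) + 6*exp(4*I*pi/5) + 7*exp(2*I*pi/5)) + (10 + 6*exp(-2*I*pi/5) + 7*exp(-4*I*pi/5) + 7*exp(4*I*pi/5) + 6*exp(2*I*pi/5))] = 50/5 = 10.
(Exp terms are combined using exp(i*s)*conj(exp(i*t)) = exp(i*(s-t)), and sums of them are collapsed using the identity that for every m > 1 the m distinct m-th roots of unity sum to 0, e.g. 1 + exp(2*I*pi/3) + exp(-2*I*pi/3) = 0.)
A character is irreducible iff <chi, chi> = 1, so this representation is reducible.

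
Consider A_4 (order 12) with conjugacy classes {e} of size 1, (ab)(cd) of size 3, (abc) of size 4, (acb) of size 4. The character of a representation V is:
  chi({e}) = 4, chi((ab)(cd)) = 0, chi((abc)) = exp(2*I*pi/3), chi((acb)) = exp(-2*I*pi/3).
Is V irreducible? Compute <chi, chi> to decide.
Not irreducible (reducible): <chi, chi> = 2 > 1.

<chi, chi> = (1/|G|) sum_C |C| * |chi(C)|^2 = (1/12)[1*|4|^2 + 3*|0|^2 + 4*|exp(2*I*pi/3)|^2 + 4*|exp(-2*I*pi/3)|^2]
  = (1/12)[(16) + (0) + (4) + (4)] = 24/12 = 2.
(Exp terms are combined using exp(i*s)*conj(exp(i*t)) = exp(i*(s-t)), and sums of them are collapsed using the identity that for every m > 1 the m distinct m-th roots of unity sum to 0, e.g. 1 + exp(2*I*pi/3) + exp(-2*I*pi/3) = 0.)
A character is irreducible iff <chi, chi> = 1, so this representation is reducible.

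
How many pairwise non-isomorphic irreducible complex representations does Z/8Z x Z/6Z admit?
48

Explanation: The number of irreducible complex representations of a finite group equals its number of conjugacy classes. Z/8Z x Z/6Z is abelian of order 48, so every element is its own conjugacy class: 48 classes, so Z/8Z x Z/6Z (order 48) has exactly 48 irreducible complex representations.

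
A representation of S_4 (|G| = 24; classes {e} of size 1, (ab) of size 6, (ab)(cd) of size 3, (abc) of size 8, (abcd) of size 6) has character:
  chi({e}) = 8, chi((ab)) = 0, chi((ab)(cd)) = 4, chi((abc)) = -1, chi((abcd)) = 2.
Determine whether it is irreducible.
Not irreducible (reducible): <chi, chi> = 6 > 1.

Explanation: <chi, chi> = (1/|G|) sum_C |C| * |chi(C)|^2 = (1/24)[1*|8|^2 + 6*|0|^2 + 3*|4|^2 + 8*|-1|^2 + 6*|2|^2]
  = (1/24)[(64) + (0) + (48) + (8) + (24)] = 144/24 = 6.
A character is irreducible iff <chi, chi> = 1, so this representation is reducible.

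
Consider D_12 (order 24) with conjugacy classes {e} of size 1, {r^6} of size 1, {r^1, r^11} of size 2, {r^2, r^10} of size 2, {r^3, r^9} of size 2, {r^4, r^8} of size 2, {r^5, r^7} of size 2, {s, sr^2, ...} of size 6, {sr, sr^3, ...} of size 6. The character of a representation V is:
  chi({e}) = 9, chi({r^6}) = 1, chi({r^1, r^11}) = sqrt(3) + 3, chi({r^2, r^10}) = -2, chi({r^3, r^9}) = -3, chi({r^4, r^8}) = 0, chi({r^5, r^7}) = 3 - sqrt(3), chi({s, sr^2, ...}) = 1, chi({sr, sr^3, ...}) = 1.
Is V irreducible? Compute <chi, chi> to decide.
Not irreducible (reducible): <chi, chi> = 7 > 1.

Explanation: <chi, chi> = (1/|G|) sum_C |C| * |chi(C)|^2 = (1/24)[1*|9|^2 + 1*|1|^2 + 2*|sqrt(3) + 3|^2 + 2*|-2|^2 + 2*|-3|^2 + 2*|0|^2 + 2*|3 - sqrt(3)|^2 + 6*|1|^2 + 6*|1|^2]
  = (1/24)[(81) + (1) + (12*sqrt(3) + 24) + (8) + (18) + (0) + (24 - 12*sqrt(3)) + (6) + (6)] = 168/24 = 7.
A character is irreducible iff <chi, chi> = 1, so this representation is reducible.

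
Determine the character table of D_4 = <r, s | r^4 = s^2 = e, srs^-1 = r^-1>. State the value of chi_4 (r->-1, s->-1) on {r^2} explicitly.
Conjugacy classes: {e} of size 1, {r^2} of size 1, {r^1, r^3} of size 2, {s, sr^2, ...} of size 2, {sr, sr^3, ...} of size 2.
Character table:
  irrep \ class              {e} (size 1)  {r^2} (size 1)  {r^1, r^3} (size 2)  {s, sr^2, ...} (size 2)  {sr, sr^3, ...} (size 2)
  chi_1 (triv)               1             1               1                    1                        1                       
  chi_2 (sign: r->1, s->-1)  1             1               1                    -1                       -1                      
  chi_3 (r->-1, s->1)        1             1               -1                   1                        -1                      
  chi_4 (r->-1, s->-1)       1             1               -1                   -1                       1                       
  chi_5 (2d, j=1)            2             -2              0                    0                        0                       

Spot check: chi_4 (r->-1, s->-1) on {r^2} = 1.

Working: D_4 has order 2*4 = 8 with 5 conjugacy classes, hence 5 irreducibles. Sum of squared dims 1 + 1 + 1 + 1 + 4 = 8 = |G|. Linear characters come from the abelianisation; the 2-dimensional irreps have character r^k -> 2*cos(2*pi*j*k/4), reflections -> 0.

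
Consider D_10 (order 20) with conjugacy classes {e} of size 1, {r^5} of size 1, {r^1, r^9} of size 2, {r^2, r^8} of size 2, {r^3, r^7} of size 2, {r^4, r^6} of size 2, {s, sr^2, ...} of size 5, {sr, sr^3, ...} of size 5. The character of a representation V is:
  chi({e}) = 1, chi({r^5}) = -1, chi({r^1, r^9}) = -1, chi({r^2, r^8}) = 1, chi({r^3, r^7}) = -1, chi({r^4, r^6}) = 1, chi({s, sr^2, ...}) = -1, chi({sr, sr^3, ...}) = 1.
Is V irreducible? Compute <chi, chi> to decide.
Irreducible: <chi, chi> = 1.

Working: <chi, chi> = (1/|G|) sum_C |C| * |chi(C)|^2 = (1/20)[1*|1|^2 + 1*|-1|^2 + 2*|-1|^2 + 2*|1|^2 + 2*|-1|^2 + 2*|1|^2 + 5*|-1|^2 + 5*|1|^2]
  = (1/20)[(1) + (1) + (2) + (2) + (2) + (2) + (5) + (5)] = 20/20 = 1.
A character is irreducible iff <chi, chi> = 1, so this representation is irreducible.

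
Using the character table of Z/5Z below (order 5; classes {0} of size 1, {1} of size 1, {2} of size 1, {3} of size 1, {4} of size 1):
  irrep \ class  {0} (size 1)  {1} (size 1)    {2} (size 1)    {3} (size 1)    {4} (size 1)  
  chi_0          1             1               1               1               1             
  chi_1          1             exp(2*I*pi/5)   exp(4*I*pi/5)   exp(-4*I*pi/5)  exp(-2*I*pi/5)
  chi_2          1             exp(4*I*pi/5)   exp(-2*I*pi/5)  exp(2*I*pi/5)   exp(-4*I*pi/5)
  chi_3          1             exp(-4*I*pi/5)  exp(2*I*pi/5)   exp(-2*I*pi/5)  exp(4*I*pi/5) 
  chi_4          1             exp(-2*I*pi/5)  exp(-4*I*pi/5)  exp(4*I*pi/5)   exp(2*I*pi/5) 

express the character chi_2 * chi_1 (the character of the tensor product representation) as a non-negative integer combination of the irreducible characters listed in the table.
chi_2 tensor chi_1 = chi_3 (all other irreducibles have multiplicity 0).

Reasoning: The character of a tensor product is the pointwise product (chi_2 * chi_1)(C) = chi_2(C) * chi_1(C):
  {0}: (1)*(1), {1}: (exp(4*I*pi/5))*(exp(2*I*pi/5)), {2}: (exp(-2*I*pi/5))*(exp(4*I*pi/5)), {3}: (exp(2*I*pi/5))*(exp(-4*I*pi/5)), {4}: (exp(-4*I*pi/5))*(exp(-2*I*pi/5))
so (chi_2 * chi_1) takes values
  {0} -> 1, {1} -> exp(-4*I*pi/5), {2} -> exp(2*I*pi/5), {3} -> exp(-2*I*pi/5), {4} -> exp(4*I*pi/5).
Now take the inner product of this character with each irreducible chi from the table, <chi_2*chi_1, chi> = (1/5) sum_C |C| (chi_2*chi_1)(C) conj(chi(C)):
  <chi_2*chi_1, chi_0> = (1/5)[1*(1)*conj(1) + 1*(exp(-4*I*pi/5))*conj(1) + 1*(exp(2*I*pi/5))*conj(1) + 1*(exp(-2*I*pi/5))*conj(1) + 1*(exp(4*I*pi/5))*conj(1)]
      = (1/5)[(1) + (exp(-4*I*pi/5)) + (exp(2*I*pi/5)) + (exp(-2*I*pi/5)) + (exp(4*I*pi/5))] = 0/5 = 0
  <chi_2*chi_1, chi_1> = (1/5)[1*(1)*conj(1) + 1*(exp(-4*I*pi/5))*conj(exp(2*I*pi/5)) + 1*(exp(2*I*pi/5))*conj(exp(4*I*pi/5)) + 1*(exp(-2*I*pi/5))*conj(exp(-4*I*pi/5)) + 1*(exp(4*I*pi/5))*conj(exp(-2*I*pi/5))]
      = (1/5)[(1) + (exp(4*I*pi/5)) + (exp(-2*I*pi/5)) + (exp(2*I*pi/5)) + (exp(-4*I*pi/5))] = 0/5 = 0
  <chi_2*chi_1, chi_2> = (1/5)[1*(1)*conj(1) + 1*(exp(-4*I*pi/5))*conj(exp(4*I*pi/5)) + 1*(exp(2*I*pi/5))*conj(exp(-2*I*pi/5)) + 1*(exp(-2*I*pi/5))*conj(exp(2*I*pi/5)) + 1*(exp(4*I*pi/5))*conj(exp(-4*I*pi/5))]
      = (1/5)[(1) + (exp(2*I*pi/5)) + (exp(4*I*pi/5)) + (exp(-4*I*pi/5)) + (exp(-2*I*pi/5))] = 0/5 = 0
  <chi_2*chi_1, chi_3> = (1/5)[1*(1)*conj(1) + 1*(exp(-4*I*pi/5))*conj(exp(-4*I*pi/5)) + 1*(exp(2*I*pi/5))*conj(exp(2*I*pi/5)) + 1*(exp(-2*I*pi/5))*conj(exp(-2*I*pi/5)) + 1*(exp(4*I*pi/5))*conj(exp(4*I*pi/5))]
      = (1/5)[(1) + (1) + (1) + (1) + (1)] = 5/5 = 1
  <chi_2*chi_1, chi_4> = (1/5)[1*(1)*conj(1) + 1*(exp(-4*I*pi/5))*conj(exp(-2*I*pi/5)) + 1*(exp(2*I*pi/5))*conj(exp(-4*I*pi/5)) + 1*(exp(-2*I*pi/5))*conj(exp(4*I*pi/5)) + 1*(exp(4*I*pi/5))*conj(exp(2*I*pi/5))]
      = (1/5)[(1) + (exp(-2*I*pi/5)) + (exp(-4*I*pi/5)) + (exp(4*I*pi/5)) + (exp(2*I*pi/5))] = 0/5 = 0
(Exp terms are combined using exp(i*s)*conj(exp(i*t)) = exp(i*(s-t)), and sums of them are collapsed using the identity that for every m > 1 the m distinct m-th roots of unity sum to 0, e.g. 1 + exp(2*I*pi/3) + exp(-2*I*pi/3) = 0.)
Hence the multiplicities are chi_3: 1. Dimension check: dim(chi_2)*dim(chi_1) = 1*1 = 1 and sum (mult * dim) = 1*1 = 1.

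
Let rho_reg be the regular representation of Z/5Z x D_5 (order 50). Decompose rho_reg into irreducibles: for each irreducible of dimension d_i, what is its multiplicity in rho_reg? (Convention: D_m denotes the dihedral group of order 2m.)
Each irreducible V_i of dimension d_i appears with multiplicity d_i, i.e. rho_reg = (direct sum over all irreducibles V_i) d_i V_i. The irreducible dimensions for Z/5Z x D_5 are 1, 1, 1, 1, 1, 1, 1, 1, 1, 1, 2, 2, 2, 2, 2, 2, 2, 2, 2, 2: 10 irreducibles of dimension 1, each with multiplicity 1; 10 irreducibles of dimension 2, each with multiplicity 2. Total dimension 10*1*1 + 10*2*2 = 50 = |G|.

Justification: General theorem: in the regular representation of a finite group G, each irreducible appears with multiplicity equal to its dimension. Check: dim(rho_reg) = sum d_i^2 = 1 + 1 + 1 + 1 + 1 + 1 + 1 + 1 + 1 + 1 + 4 + 4 + 4 + 4 + 4 + 4 + 4 + 4 + 4 + 4 = 50 = |G|.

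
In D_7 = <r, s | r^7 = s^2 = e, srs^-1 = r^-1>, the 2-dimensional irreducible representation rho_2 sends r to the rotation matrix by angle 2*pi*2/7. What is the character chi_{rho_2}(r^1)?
chi_{rho_2}(r^1) = 2*cos(2*pi*2*1/7) = -2*cos(3*pi/7)

Proof sketch: rho_2(r^1) is rotation by angle 2*pi*2*1/7, whose trace is 2*cos(2*pi*2*1/7) = -2*cos(3*pi/7).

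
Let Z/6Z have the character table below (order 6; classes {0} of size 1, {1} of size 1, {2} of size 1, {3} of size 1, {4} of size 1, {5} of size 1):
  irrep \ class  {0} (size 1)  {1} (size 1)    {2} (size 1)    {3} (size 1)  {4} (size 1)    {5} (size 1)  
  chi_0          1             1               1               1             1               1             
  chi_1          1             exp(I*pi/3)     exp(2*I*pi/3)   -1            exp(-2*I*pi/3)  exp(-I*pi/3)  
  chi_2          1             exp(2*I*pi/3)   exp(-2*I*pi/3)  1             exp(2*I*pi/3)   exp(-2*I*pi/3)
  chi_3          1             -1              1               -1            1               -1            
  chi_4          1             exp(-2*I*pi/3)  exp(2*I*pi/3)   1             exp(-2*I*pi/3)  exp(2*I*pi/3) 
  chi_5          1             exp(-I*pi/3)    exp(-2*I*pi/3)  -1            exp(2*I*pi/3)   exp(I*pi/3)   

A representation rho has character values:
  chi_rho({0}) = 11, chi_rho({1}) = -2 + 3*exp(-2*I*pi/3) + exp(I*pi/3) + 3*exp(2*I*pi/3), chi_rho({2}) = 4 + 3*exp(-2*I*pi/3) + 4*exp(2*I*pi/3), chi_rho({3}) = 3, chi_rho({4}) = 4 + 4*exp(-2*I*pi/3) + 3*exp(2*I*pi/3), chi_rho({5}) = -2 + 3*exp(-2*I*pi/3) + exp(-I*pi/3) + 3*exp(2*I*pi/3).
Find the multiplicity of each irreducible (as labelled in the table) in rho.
Multiplicities: chi_0: 1, chi_1: 1, chi_2: 3, chi_3: 3, chi_4: 3, chi_5: 0.

Argument: Use <chi_rho, chi> = (1/|G|) sum_C |C| * chi_rho(C) * conj(chi(C)) with |G| = 6 for each irreducible chi in the table:
  <chi_rho, chi_0> = (1/6)[1*(11)*conj(1) + 1*(-2 + 3*exp(-2*I*pi/3) + exp(I*pi/3) + 3*exp(2*I*pi/3))*conj(1) + 1*(4 + 3*exp(-2*I*pi/3) + 4*exp(2*I*pi/3))*conj(1) + 1*(3)*conj(1) + 1*(4 + 4*exp(-2*I*pi/3) + 3*exp(2*I*pi/3))*conj(1) + 1*(-2 + 3*exp(-2*I*pi/3) + exp(-I*pi/3) + 3*exp(2*I*pi/3))*conj(1)]
      = (1/6)[(11) + (-2 + 3*exp(-2*I*pi/3) + exp(I*pi/3) + 3*exp(2*I*pi/3)) + (4 + 3*exp(-2*I*pi/3) + 4*exp(2*I*pi/3)) + (3) + (4 + 4*exp(-2*I*pi/3) + 3*exp(2*I*pi/3)) + (-2 + 3*exp(-2*I*pi/3) + exp(-I*pi/3) + 3*exp(2*I*pi/3))] = 6/6 = 1
  <chi_rho, chi_1> = (1/6)[1*(11)*conj(1) + 1*(-2 + 3*exp(-2*I*pi/3) + exp(I*pi/3) + 3*exp(2*I*pi/3))*conj(exp(I*pi/3)) + 1*(4 + 3*exp(-2*I*pi/3) + 4*exp(2*I*pi/3))*conj(exp(2*I*pi/3)) + 1*(3)*conj(-1) + 1*(4 + 4*exp(-2*I*pi/3) + 3*exp(2*I*pi/3))*conj(exp(-2*I*pi/3)) + 1*(-2 + 3*exp(-2*I*pi/3) + exp(-I*pi/3) + 3*exp(2*I*pi/3))*conj(exp(-I*pi/3))]
      = (1/6)[(11) + (-2 - 2*exp(-I*pi/3) + 3*exp(I*pi/3)) + (4 + 4*exp(-2*I*pi/3) + 3*exp(2*I*pi/3)) + (-3) + (4 + 3*exp(-2*I*pi/3) + 4*exp(2*I*pi/3)) + (-2 + 3*exp(-I*pi/3) - 2*exp(I*pi/3))] = 6/6 = 1
  <chi_rho, chi_2> = (1/6)[1*(11)*conj(1) + 1*(-2 + 3*exp(-2*I*pi/3) + exp(I*pi/3) + 3*exp(2*I*pi/3))*conj(exp(2*I*pi/3)) + 1*(4 + 3*exp(-2*I*pi/3) + 4*exp(2*I*pi/3))*conj(exp(-2*I*pi/3)) + 1*(3)*conj(1) + 1*(4 + 4*exp(-2*I*pi/3) + 3*exp(2*I*pi/3))*conj(exp(2*I*pi/3)) + 1*(-2 + 3*exp(-2*I*pi/3) + exp(-I*pi/3) + 3*exp(2*I*pi/3))*conj(exp(-2*I*pi/3))]
      = (1/6)[(11) + (3 + exp(-I*pi/3) - 2*exp(-2*I*pi/3) + 3*exp(2*I*pi/3)) + (-1) + (3) + (-1) + (3 + 3*exp(-2*I*pi/3) - 2*exp(2*I*pi/3) + exp(I*pi/3))] = 18/6 = 3
  <chi_rho, chi_3> = (1/6)[1*(11)*conj(1) + 1*(-2 + 3*exp(-2*I*pi/3) + exp(I*pi/3) + 3*exp(2*I*pi/3))*conj(-1) + 1*(4 + 3*exp(-2*I*pi/3) + 4*exp(2*I*pi/3))*conj(1) + 1*(3)*conj(-1) + 1*(4 + 4*exp(-2*I*pi/3) + 3*exp(2*I*pi/3))*conj(1) + 1*(-2 + 3*exp(-2*I*pi/3) + exp(-I*pi/3) + 3*exp(2*I*pi/3))*conj(-1)]
      = (1/6)[(11) + (2 - 3*exp(2*I*pi/3) - exp(I*pi/3) - 3*exp(-2*I*pi/3)) + (4 + 3*exp(-2*I*pi/3) + 4*exp(2*I*pi/3)) + (-3) + (4 + 4*exp(-2*I*pi/3) + 3*exp(2*I*pi/3)) + (2 - 3*exp(2*I*pi/3) - exp(-I*pi/3) - 3*exp(-2*I*pi/3))] = 18/6 = 3
  <chi_rho, chi_4> = (1/6)[1*(11)*conj(1) + 1*(-2 + 3*exp(-2*I*pi/3) + exp(I*pi/3) + 3*exp(2*I*pi/3))*conj(exp(-2*I*pi/3)) + 1*(4 + 3*exp(-2*I*pi/3) + 4*exp(2*I*pi/3))*conj(exp(2*I*pi/3)) + 1*(3)*conj(1) + 1*(4 + 4*exp(-2*I*pi/3) + 3*exp(2*I*pi/3))*conj(exp(-2*I*pi/3)) + 1*(-2 + 3*exp(-2*I*pi/3) + exp(-I*pi/3) + 3*exp(2*I*pi/3))*conj(exp(2*I*pi/3))]
      = (1/6)[(11) + (2 + 3*exp(-2*I*pi/3) - 2*exp(2*I*pi/3)) + (4 + 4*exp(-2*I*pi/3) + 3*exp(2*I*pi/3)) + (3) + (4 + 3*exp(-2*I*pi/3) + 4*exp(2*I*pi/3)) + (2 - 2*exp(-2*I*pi/3) + 3*exp(2*I*pi/3))] = 18/6 = 3
  <chi_rho, chi_5> = (1/6)[1*(11)*conj(1) + 1*(-2 + 3*exp(-2*I*pi/3) + exp(I*pi/3) + 3*exp(2*I*pi/3))*conj(exp(-I*pi/3)) + 1*(4 + 3*exp(-2*I*pi/3) + 4*exp(2*I*pi/3))*conj(exp(-2*I*pi/3)) + 1*(3)*conj(-1) + 1*(4 + 4*exp(-2*I*pi/3) + 3*exp(2*I*pi/3))*conj(exp(2*I*pi/3)) + 1*(-2 + 3*exp(-2*I*pi/3) + exp(-I*pi/3) + 3*exp(2*I*pi/3))*conj(exp(I*pi/3))]
      = (1/6)[(11) + (-3 + 3*exp(-I*pi/3) - 2*exp(I*pi/3) + exp(2*I*pi/3)) + (-1) + (-3) + (-1) + (-3 + exp(-2*I*pi/3) - 2*exp(-I*pi/3) + 3*exp(I*pi/3))] = 0/6 = 0
(Exp terms are combined using exp(i*s)*conj(exp(i*t)) = exp(i*(s-t)), and sums of them are collapsed using the identity that for every m > 1 the m distinct m-th roots of unity sum to 0, e.g. 1 + exp(2*I*pi/3) + exp(-2*I*pi/3) = 0.)
Dimension check: dim(rho) = sum (mult * dim) = 1*1 + 1*1 + 3*1 + 3*1 + 3*1 + 0*1 = 11 = chi_rho(e) = 11.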